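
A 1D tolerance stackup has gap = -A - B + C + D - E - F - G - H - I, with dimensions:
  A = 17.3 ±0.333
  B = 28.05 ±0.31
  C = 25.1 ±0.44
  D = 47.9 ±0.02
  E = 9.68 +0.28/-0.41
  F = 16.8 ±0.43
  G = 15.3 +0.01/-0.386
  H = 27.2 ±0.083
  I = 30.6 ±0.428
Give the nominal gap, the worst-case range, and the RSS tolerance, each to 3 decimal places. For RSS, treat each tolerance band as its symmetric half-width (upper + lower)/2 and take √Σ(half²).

nominal=-71.930 wc=[-74.264,-69.090] rss=0.967

Stack each dimension's contribution:
  -A: nom -17.300 → Σnom=-17.300; wc +0.333/-0.333 → slack +0.333/-0.333; half-tol=0.333, Σhalf²=0.110889
  -B: nom -28.050 → Σnom=-45.350; wc +0.310/-0.310 → slack +0.643/-0.643; half-tol=0.310, Σhalf²=0.206989
  +C: nom +25.100 → Σnom=-20.250; wc +0.440/-0.440 → slack +1.083/-1.083; half-tol=0.440, Σhalf²=0.400589
  +D: nom +47.900 → Σnom=27.650; wc +0.020/-0.020 → slack +1.103/-1.103; half-tol=0.020, Σhalf²=0.400989
  -E: nom -9.680 → Σnom=17.970; wc +0.410/-0.280 → slack +1.513/-1.383; half-tol=0.345, Σhalf²=0.520014
  -F: nom -16.800 → Σnom=1.170; wc +0.430/-0.430 → slack +1.943/-1.813; half-tol=0.430, Σhalf²=0.704914
  -G: nom -15.300 → Σnom=-14.130; wc +0.386/-0.010 → slack +2.329/-1.823; half-tol=0.198, Σhalf²=0.744118
  -H: nom -27.200 → Σnom=-41.330; wc +0.083/-0.083 → slack +2.412/-1.906; half-tol=0.083, Σhalf²=0.751007
  -I: nom -30.600 → Σnom=-71.930; wc +0.428/-0.428 → slack +2.840/-2.334; half-tol=0.428, Σhalf²=0.934191
Nominal = -71.930. Worst-case = [-71.930 - 2.334, -71.930 + 2.840] = [-74.264, -69.090]. RSS = √0.934191 = 0.967.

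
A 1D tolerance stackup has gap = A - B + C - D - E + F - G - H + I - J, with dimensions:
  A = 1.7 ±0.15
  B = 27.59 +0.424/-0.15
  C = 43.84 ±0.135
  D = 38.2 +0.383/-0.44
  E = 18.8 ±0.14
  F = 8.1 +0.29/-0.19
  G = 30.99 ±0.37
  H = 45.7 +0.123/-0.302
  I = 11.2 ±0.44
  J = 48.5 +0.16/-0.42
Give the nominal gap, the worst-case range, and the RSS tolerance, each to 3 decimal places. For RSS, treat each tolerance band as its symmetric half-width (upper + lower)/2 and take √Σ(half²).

Stack each dimension's contribution:
  +A: nom +1.700 → Σnom=1.700; wc +0.150/-0.150 → slack +0.150/-0.150; half-tol=0.150, Σhalf²=0.022500
  -B: nom -27.590 → Σnom=-25.890; wc +0.150/-0.424 → slack +0.300/-0.574; half-tol=0.287, Σhalf²=0.104869
  +C: nom +43.840 → Σnom=17.950; wc +0.135/-0.135 → slack +0.435/-0.709; half-tol=0.135, Σhalf²=0.123094
  -D: nom -38.200 → Σnom=-20.250; wc +0.440/-0.383 → slack +0.875/-1.092; half-tol=0.411, Σhalf²=0.292426
  -E: nom -18.800 → Σnom=-39.050; wc +0.140/-0.140 → slack +1.015/-1.232; half-tol=0.140, Σhalf²=0.312026
  +F: nom +8.100 → Σnom=-30.950; wc +0.290/-0.190 → slack +1.305/-1.422; half-tol=0.240, Σhalf²=0.369626
  -G: nom -30.990 → Σnom=-61.940; wc +0.370/-0.370 → slack +1.675/-1.792; half-tol=0.370, Σhalf²=0.506526
  -H: nom -45.700 → Σnom=-107.640; wc +0.302/-0.123 → slack +1.977/-1.915; half-tol=0.212, Σhalf²=0.551682
  +I: nom +11.200 → Σnom=-96.440; wc +0.440/-0.440 → slack +2.417/-2.355; half-tol=0.440, Σhalf²=0.745282
  -J: nom -48.500 → Σnom=-144.940; wc +0.420/-0.160 → slack +2.837/-2.515; half-tol=0.290, Σhalf²=0.829382
Nominal = -144.940. Worst-case = [-144.940 - 2.515, -144.940 + 2.837] = [-147.455, -142.103]. RSS = √0.829382 = 0.911.

nominal=-144.940 wc=[-147.455,-142.103] rss=0.911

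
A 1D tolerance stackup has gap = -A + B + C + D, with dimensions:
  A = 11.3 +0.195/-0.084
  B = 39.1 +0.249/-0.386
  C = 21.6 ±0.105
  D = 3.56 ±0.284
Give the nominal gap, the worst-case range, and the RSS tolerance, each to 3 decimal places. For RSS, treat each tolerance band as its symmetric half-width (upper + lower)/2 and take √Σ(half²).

nominal=52.960 wc=[51.990,53.682] rss=0.460

Stack each dimension's contribution:
  -A: nom -11.300 → Σnom=-11.300; wc +0.084/-0.195 → slack +0.084/-0.195; half-tol=0.140, Σhalf²=0.019460
  +B: nom +39.100 → Σnom=27.800; wc +0.249/-0.386 → slack +0.333/-0.581; half-tol=0.318, Σhalf²=0.120266
  +C: nom +21.600 → Σnom=49.400; wc +0.105/-0.105 → slack +0.438/-0.686; half-tol=0.105, Σhalf²=0.131292
  +D: nom +3.560 → Σnom=52.960; wc +0.284/-0.284 → slack +0.722/-0.970; half-tol=0.284, Σhalf²=0.211948
Nominal = 52.960. Worst-case = [52.960 - 0.970, 52.960 + 0.722] = [51.990, 53.682]. RSS = √0.211948 = 0.460.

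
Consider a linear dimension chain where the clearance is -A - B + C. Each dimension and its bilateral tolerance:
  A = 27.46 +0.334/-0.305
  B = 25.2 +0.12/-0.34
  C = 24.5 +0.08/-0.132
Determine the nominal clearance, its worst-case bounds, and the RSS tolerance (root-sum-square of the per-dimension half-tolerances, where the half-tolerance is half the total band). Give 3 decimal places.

nominal=-28.160 wc=[-28.746,-27.435] rss=0.408

Stack each dimension's contribution:
  -A: nom -27.460 → Σnom=-27.460; wc +0.305/-0.334 → slack +0.305/-0.334; half-tol=0.320, Σhalf²=0.102080
  -B: nom -25.200 → Σnom=-52.660; wc +0.340/-0.120 → slack +0.645/-0.454; half-tol=0.230, Σhalf²=0.154980
  +C: nom +24.500 → Σnom=-28.160; wc +0.080/-0.132 → slack +0.725/-0.586; half-tol=0.106, Σhalf²=0.166216
Nominal = -28.160. Worst-case = [-28.160 - 0.586, -28.160 + 0.725] = [-28.746, -27.435]. RSS = √0.166216 = 0.408.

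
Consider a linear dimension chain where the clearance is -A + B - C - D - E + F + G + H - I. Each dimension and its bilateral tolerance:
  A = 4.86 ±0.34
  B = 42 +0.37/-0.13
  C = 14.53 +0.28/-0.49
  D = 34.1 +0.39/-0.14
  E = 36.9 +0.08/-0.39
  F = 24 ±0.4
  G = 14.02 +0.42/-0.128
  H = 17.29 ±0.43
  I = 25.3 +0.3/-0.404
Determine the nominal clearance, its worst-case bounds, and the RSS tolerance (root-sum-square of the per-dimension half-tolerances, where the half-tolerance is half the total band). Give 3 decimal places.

nominal=-18.380 wc=[-20.858,-14.996] rss=0.998

Stack each dimension's contribution:
  -A: nom -4.860 → Σnom=-4.860; wc +0.340/-0.340 → slack +0.340/-0.340; half-tol=0.340, Σhalf²=0.115600
  +B: nom +42.000 → Σnom=37.140; wc +0.370/-0.130 → slack +0.710/-0.470; half-tol=0.250, Σhalf²=0.178100
  -C: nom -14.530 → Σnom=22.610; wc +0.490/-0.280 → slack +1.200/-0.750; half-tol=0.385, Σhalf²=0.326325
  -D: nom -34.100 → Σnom=-11.490; wc +0.140/-0.390 → slack +1.340/-1.140; half-tol=0.265, Σhalf²=0.396550
  -E: nom -36.900 → Σnom=-48.390; wc +0.390/-0.080 → slack +1.730/-1.220; half-tol=0.235, Σhalf²=0.451775
  +F: nom +24.000 → Σnom=-24.390; wc +0.400/-0.400 → slack +2.130/-1.620; half-tol=0.400, Σhalf²=0.611775
  +G: nom +14.020 → Σnom=-10.370; wc +0.420/-0.128 → slack +2.550/-1.748; half-tol=0.274, Σhalf²=0.686851
  +H: nom +17.290 → Σnom=6.920; wc +0.430/-0.430 → slack +2.980/-2.178; half-tol=0.430, Σhalf²=0.871751
  -I: nom -25.300 → Σnom=-18.380; wc +0.404/-0.300 → slack +3.384/-2.478; half-tol=0.352, Σhalf²=0.995655
Nominal = -18.380. Worst-case = [-18.380 - 2.478, -18.380 + 3.384] = [-20.858, -14.996]. RSS = √0.995655 = 0.998.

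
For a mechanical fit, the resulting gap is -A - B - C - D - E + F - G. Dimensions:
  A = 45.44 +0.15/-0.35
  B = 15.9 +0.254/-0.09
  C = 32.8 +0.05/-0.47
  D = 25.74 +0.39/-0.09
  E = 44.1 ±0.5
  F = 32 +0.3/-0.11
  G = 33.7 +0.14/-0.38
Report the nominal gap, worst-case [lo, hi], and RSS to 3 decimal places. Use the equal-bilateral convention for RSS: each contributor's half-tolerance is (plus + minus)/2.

nominal=-165.680 wc=[-167.274,-163.500] rss=0.760

Stack each dimension's contribution:
  -A: nom -45.440 → Σnom=-45.440; wc +0.350/-0.150 → slack +0.350/-0.150; half-tol=0.250, Σhalf²=0.062500
  -B: nom -15.900 → Σnom=-61.340; wc +0.090/-0.254 → slack +0.440/-0.404; half-tol=0.172, Σhalf²=0.092084
  -C: nom -32.800 → Σnom=-94.140; wc +0.470/-0.050 → slack +0.910/-0.454; half-tol=0.260, Σhalf²=0.159684
  -D: nom -25.740 → Σnom=-119.880; wc +0.090/-0.390 → slack +1.000/-0.844; half-tol=0.240, Σhalf²=0.217284
  -E: nom -44.100 → Σnom=-163.980; wc +0.500/-0.500 → slack +1.500/-1.344; half-tol=0.500, Σhalf²=0.467284
  +F: nom +32.000 → Σnom=-131.980; wc +0.300/-0.110 → slack +1.800/-1.454; half-tol=0.205, Σhalf²=0.509309
  -G: nom -33.700 → Σnom=-165.680; wc +0.380/-0.140 → slack +2.180/-1.594; half-tol=0.260, Σhalf²=0.576909
Nominal = -165.680. Worst-case = [-165.680 - 1.594, -165.680 + 2.180] = [-167.274, -163.500]. RSS = √0.576909 = 0.760.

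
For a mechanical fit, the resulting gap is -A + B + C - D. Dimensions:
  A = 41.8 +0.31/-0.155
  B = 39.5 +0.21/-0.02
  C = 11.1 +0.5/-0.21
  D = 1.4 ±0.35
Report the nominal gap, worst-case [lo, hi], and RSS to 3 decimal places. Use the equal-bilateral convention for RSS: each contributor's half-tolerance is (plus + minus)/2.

nominal=7.400 wc=[6.510,8.615] rss=0.562

Stack each dimension's contribution:
  -A: nom -41.800 → Σnom=-41.800; wc +0.155/-0.310 → slack +0.155/-0.310; half-tol=0.232, Σhalf²=0.054056
  +B: nom +39.500 → Σnom=-2.300; wc +0.210/-0.020 → slack +0.365/-0.330; half-tol=0.115, Σhalf²=0.067281
  +C: nom +11.100 → Σnom=8.800; wc +0.500/-0.210 → slack +0.865/-0.540; half-tol=0.355, Σhalf²=0.193306
  -D: nom -1.400 → Σnom=7.400; wc +0.350/-0.350 → slack +1.215/-0.890; half-tol=0.350, Σhalf²=0.315806
Nominal = 7.400. Worst-case = [7.400 - 0.890, 7.400 + 1.215] = [6.510, 8.615]. RSS = √0.315806 = 0.562.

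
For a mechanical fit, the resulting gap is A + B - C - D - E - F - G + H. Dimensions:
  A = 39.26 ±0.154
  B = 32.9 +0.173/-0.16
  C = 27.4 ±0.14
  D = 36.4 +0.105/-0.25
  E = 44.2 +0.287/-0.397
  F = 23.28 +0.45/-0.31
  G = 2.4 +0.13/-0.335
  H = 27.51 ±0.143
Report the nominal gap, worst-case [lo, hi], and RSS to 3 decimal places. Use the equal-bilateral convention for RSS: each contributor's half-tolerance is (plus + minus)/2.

Stack each dimension's contribution:
  +A: nom +39.260 → Σnom=39.260; wc +0.154/-0.154 → slack +0.154/-0.154; half-tol=0.154, Σhalf²=0.023716
  +B: nom +32.900 → Σnom=72.160; wc +0.173/-0.160 → slack +0.327/-0.314; half-tol=0.166, Σhalf²=0.051438
  -C: nom -27.400 → Σnom=44.760; wc +0.140/-0.140 → slack +0.467/-0.454; half-tol=0.140, Σhalf²=0.071038
  -D: nom -36.400 → Σnom=8.360; wc +0.250/-0.105 → slack +0.717/-0.559; half-tol=0.177, Σhalf²=0.102544
  -E: nom -44.200 → Σnom=-35.840; wc +0.397/-0.287 → slack +1.114/-0.846; half-tol=0.342, Σhalf²=0.219508
  -F: nom -23.280 → Σnom=-59.120; wc +0.310/-0.450 → slack +1.424/-1.296; half-tol=0.380, Σhalf²=0.363908
  -G: nom -2.400 → Σnom=-61.520; wc +0.335/-0.130 → slack +1.759/-1.426; half-tol=0.233, Σhalf²=0.417965
  +H: nom +27.510 → Σnom=-34.010; wc +0.143/-0.143 → slack +1.902/-1.569; half-tol=0.143, Σhalf²=0.438414
Nominal = -34.010. Worst-case = [-34.010 - 1.569, -34.010 + 1.902] = [-35.579, -32.108]. RSS = √0.438414 = 0.662.

nominal=-34.010 wc=[-35.579,-32.108] rss=0.662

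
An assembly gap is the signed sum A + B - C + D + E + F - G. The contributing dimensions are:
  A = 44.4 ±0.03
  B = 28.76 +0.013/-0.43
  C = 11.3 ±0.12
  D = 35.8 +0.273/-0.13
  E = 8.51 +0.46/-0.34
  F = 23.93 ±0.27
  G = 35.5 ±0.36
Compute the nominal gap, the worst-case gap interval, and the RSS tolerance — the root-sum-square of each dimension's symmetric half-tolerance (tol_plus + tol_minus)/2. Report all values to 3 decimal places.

Stack each dimension's contribution:
  +A: nom +44.400 → Σnom=44.400; wc +0.030/-0.030 → slack +0.030/-0.030; half-tol=0.030, Σhalf²=0.000900
  +B: nom +28.760 → Σnom=73.160; wc +0.013/-0.430 → slack +0.043/-0.460; half-tol=0.222, Σhalf²=0.049962
  -C: nom -11.300 → Σnom=61.860; wc +0.120/-0.120 → slack +0.163/-0.580; half-tol=0.120, Σhalf²=0.064362
  +D: nom +35.800 → Σnom=97.660; wc +0.273/-0.130 → slack +0.436/-0.710; half-tol=0.202, Σhalf²=0.104965
  +E: nom +8.510 → Σnom=106.170; wc +0.460/-0.340 → slack +0.896/-1.050; half-tol=0.400, Σhalf²=0.264965
  +F: nom +23.930 → Σnom=130.100; wc +0.270/-0.270 → slack +1.166/-1.320; half-tol=0.270, Σhalf²=0.337865
  -G: nom -35.500 → Σnom=94.600; wc +0.360/-0.360 → slack +1.526/-1.680; half-tol=0.360, Σhalf²=0.467465
Nominal = 94.600. Worst-case = [94.600 - 1.680, 94.600 + 1.526] = [92.920, 96.126]. RSS = √0.467465 = 0.684.

nominal=94.600 wc=[92.920,96.126] rss=0.684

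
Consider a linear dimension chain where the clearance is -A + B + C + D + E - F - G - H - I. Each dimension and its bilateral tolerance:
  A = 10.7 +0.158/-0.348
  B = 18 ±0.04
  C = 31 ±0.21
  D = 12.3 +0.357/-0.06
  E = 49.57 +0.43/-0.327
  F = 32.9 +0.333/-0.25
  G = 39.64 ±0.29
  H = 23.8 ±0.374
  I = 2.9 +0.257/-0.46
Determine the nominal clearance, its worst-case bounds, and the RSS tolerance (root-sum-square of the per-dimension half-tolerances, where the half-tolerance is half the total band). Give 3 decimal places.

Stack each dimension's contribution:
  -A: nom -10.700 → Σnom=-10.700; wc +0.348/-0.158 → slack +0.348/-0.158; half-tol=0.253, Σhalf²=0.064009
  +B: nom +18.000 → Σnom=7.300; wc +0.040/-0.040 → slack +0.388/-0.198; half-tol=0.040, Σhalf²=0.065609
  +C: nom +31.000 → Σnom=38.300; wc +0.210/-0.210 → slack +0.598/-0.408; half-tol=0.210, Σhalf²=0.109709
  +D: nom +12.300 → Σnom=50.600; wc +0.357/-0.060 → slack +0.955/-0.468; half-tol=0.208, Σhalf²=0.153181
  +E: nom +49.570 → Σnom=100.170; wc +0.430/-0.327 → slack +1.385/-0.795; half-tol=0.379, Σhalf²=0.296443
  -F: nom -32.900 → Σnom=67.270; wc +0.250/-0.333 → slack +1.635/-1.128; half-tol=0.291, Σhalf²=0.381416
  -G: nom -39.640 → Σnom=27.630; wc +0.290/-0.290 → slack +1.925/-1.418; half-tol=0.290, Σhalf²=0.465516
  -H: nom -23.800 → Σnom=3.830; wc +0.374/-0.374 → slack +2.299/-1.792; half-tol=0.374, Σhalf²=0.605392
  -I: nom -2.900 → Σnom=0.930; wc +0.460/-0.257 → slack +2.759/-2.049; half-tol=0.359, Σhalf²=0.733914
Nominal = 0.930. Worst-case = [0.930 - 2.049, 0.930 + 2.759] = [-1.119, 3.689]. RSS = √0.733914 = 0.857.

nominal=0.930 wc=[-1.119,3.689] rss=0.857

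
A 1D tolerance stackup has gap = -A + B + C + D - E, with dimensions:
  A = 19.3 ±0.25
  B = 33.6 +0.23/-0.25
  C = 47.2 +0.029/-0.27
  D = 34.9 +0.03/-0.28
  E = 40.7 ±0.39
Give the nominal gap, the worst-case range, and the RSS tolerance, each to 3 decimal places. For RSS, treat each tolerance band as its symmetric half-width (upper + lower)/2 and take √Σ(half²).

Stack each dimension's contribution:
  -A: nom -19.300 → Σnom=-19.300; wc +0.250/-0.250 → slack +0.250/-0.250; half-tol=0.250, Σhalf²=0.062500
  +B: nom +33.600 → Σnom=14.300; wc +0.230/-0.250 → slack +0.480/-0.500; half-tol=0.240, Σhalf²=0.120100
  +C: nom +47.200 → Σnom=61.500; wc +0.029/-0.270 → slack +0.509/-0.770; half-tol=0.150, Σhalf²=0.142450
  +D: nom +34.900 → Σnom=96.400; wc +0.030/-0.280 → slack +0.539/-1.050; half-tol=0.155, Σhalf²=0.166475
  -E: nom -40.700 → Σnom=55.700; wc +0.390/-0.390 → slack +0.929/-1.440; half-tol=0.390, Σhalf²=0.318575
Nominal = 55.700. Worst-case = [55.700 - 1.440, 55.700 + 0.929] = [54.260, 56.629]. RSS = √0.318575 = 0.564.

nominal=55.700 wc=[54.260,56.629] rss=0.564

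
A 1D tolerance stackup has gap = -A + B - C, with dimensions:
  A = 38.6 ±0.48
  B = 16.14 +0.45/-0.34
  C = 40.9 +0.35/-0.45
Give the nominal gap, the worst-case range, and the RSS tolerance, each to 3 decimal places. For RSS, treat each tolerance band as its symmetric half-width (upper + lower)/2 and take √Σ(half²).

Stack each dimension's contribution:
  -A: nom -38.600 → Σnom=-38.600; wc +0.480/-0.480 → slack +0.480/-0.480; half-tol=0.480, Σhalf²=0.230400
  +B: nom +16.140 → Σnom=-22.460; wc +0.450/-0.340 → slack +0.930/-0.820; half-tol=0.395, Σhalf²=0.386425
  -C: nom -40.900 → Σnom=-63.360; wc +0.450/-0.350 → slack +1.380/-1.170; half-tol=0.400, Σhalf²=0.546425
Nominal = -63.360. Worst-case = [-63.360 - 1.170, -63.360 + 1.380] = [-64.530, -61.980]. RSS = √0.546425 = 0.739.

nominal=-63.360 wc=[-64.530,-61.980] rss=0.739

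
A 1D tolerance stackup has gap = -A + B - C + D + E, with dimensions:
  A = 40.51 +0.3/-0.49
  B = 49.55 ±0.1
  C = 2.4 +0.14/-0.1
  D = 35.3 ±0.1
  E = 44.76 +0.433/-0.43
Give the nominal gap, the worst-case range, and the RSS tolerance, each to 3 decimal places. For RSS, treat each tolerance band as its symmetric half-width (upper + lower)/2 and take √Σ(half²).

nominal=86.700 wc=[85.630,87.923] rss=0.614

Stack each dimension's contribution:
  -A: nom -40.510 → Σnom=-40.510; wc +0.490/-0.300 → slack +0.490/-0.300; half-tol=0.395, Σhalf²=0.156025
  +B: nom +49.550 → Σnom=9.040; wc +0.100/-0.100 → slack +0.590/-0.400; half-tol=0.100, Σhalf²=0.166025
  -C: nom -2.400 → Σnom=6.640; wc +0.100/-0.140 → slack +0.690/-0.540; half-tol=0.120, Σhalf²=0.180425
  +D: nom +35.300 → Σnom=41.940; wc +0.100/-0.100 → slack +0.790/-0.640; half-tol=0.100, Σhalf²=0.190425
  +E: nom +44.760 → Σnom=86.700; wc +0.433/-0.430 → slack +1.223/-1.070; half-tol=0.431, Σhalf²=0.376617
Nominal = 86.700. Worst-case = [86.700 - 1.070, 86.700 + 1.223] = [85.630, 87.923]. RSS = √0.376617 = 0.614.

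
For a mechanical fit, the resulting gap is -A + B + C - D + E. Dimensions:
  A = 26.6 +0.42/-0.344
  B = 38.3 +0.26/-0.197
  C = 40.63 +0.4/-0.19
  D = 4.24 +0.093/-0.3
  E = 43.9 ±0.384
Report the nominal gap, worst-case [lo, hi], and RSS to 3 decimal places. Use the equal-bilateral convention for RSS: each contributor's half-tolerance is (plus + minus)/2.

nominal=91.990 wc=[90.706,93.678] rss=0.686

Stack each dimension's contribution:
  -A: nom -26.600 → Σnom=-26.600; wc +0.344/-0.420 → slack +0.344/-0.420; half-tol=0.382, Σhalf²=0.145924
  +B: nom +38.300 → Σnom=11.700; wc +0.260/-0.197 → slack +0.604/-0.617; half-tol=0.229, Σhalf²=0.198136
  +C: nom +40.630 → Σnom=52.330; wc +0.400/-0.190 → slack +1.004/-0.807; half-tol=0.295, Σhalf²=0.285161
  -D: nom -4.240 → Σnom=48.090; wc +0.300/-0.093 → slack +1.304/-0.900; half-tol=0.197, Σhalf²=0.323774
  +E: nom +43.900 → Σnom=91.990; wc +0.384/-0.384 → slack +1.688/-1.284; half-tol=0.384, Σhalf²=0.471230
Nominal = 91.990. Worst-case = [91.990 - 1.284, 91.990 + 1.688] = [90.706, 93.678]. RSS = √0.471230 = 0.686.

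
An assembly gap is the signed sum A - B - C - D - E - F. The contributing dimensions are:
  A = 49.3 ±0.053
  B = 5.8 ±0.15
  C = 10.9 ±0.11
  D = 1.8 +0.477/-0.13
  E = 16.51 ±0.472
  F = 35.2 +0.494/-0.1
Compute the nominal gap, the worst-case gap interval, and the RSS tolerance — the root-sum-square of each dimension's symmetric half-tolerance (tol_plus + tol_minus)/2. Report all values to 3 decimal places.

nominal=-20.910 wc=[-22.666,-19.895] rss=0.664

Stack each dimension's contribution:
  +A: nom +49.300 → Σnom=49.300; wc +0.053/-0.053 → slack +0.053/-0.053; half-tol=0.053, Σhalf²=0.002809
  -B: nom -5.800 → Σnom=43.500; wc +0.150/-0.150 → slack +0.203/-0.203; half-tol=0.150, Σhalf²=0.025309
  -C: nom -10.900 → Σnom=32.600; wc +0.110/-0.110 → slack +0.313/-0.313; half-tol=0.110, Σhalf²=0.037409
  -D: nom -1.800 → Σnom=30.800; wc +0.130/-0.477 → slack +0.443/-0.790; half-tol=0.303, Σhalf²=0.129521
  -E: nom -16.510 → Σnom=14.290; wc +0.472/-0.472 → slack +0.915/-1.262; half-tol=0.472, Σhalf²=0.352305
  -F: nom -35.200 → Σnom=-20.910; wc +0.100/-0.494 → slack +1.015/-1.756; half-tol=0.297, Σhalf²=0.440514
Nominal = -20.910. Worst-case = [-20.910 - 1.756, -20.910 + 1.015] = [-22.666, -19.895]. RSS = √0.440514 = 0.664.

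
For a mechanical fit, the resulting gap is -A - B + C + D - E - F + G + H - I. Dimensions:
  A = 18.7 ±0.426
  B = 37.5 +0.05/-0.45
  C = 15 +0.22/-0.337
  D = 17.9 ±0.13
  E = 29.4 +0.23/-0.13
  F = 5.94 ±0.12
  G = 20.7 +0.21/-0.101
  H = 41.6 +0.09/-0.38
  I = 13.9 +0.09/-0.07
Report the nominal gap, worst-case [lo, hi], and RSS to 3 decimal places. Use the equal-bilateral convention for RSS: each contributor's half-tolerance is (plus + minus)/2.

Stack each dimension's contribution:
  -A: nom -18.700 → Σnom=-18.700; wc +0.426/-0.426 → slack +0.426/-0.426; half-tol=0.426, Σhalf²=0.181476
  -B: nom -37.500 → Σnom=-56.200; wc +0.450/-0.050 → slack +0.876/-0.476; half-tol=0.250, Σhalf²=0.243976
  +C: nom +15.000 → Σnom=-41.200; wc +0.220/-0.337 → slack +1.096/-0.813; half-tol=0.279, Σhalf²=0.321538
  +D: nom +17.900 → Σnom=-23.300; wc +0.130/-0.130 → slack +1.226/-0.943; half-tol=0.130, Σhalf²=0.338438
  -E: nom -29.400 → Σnom=-52.700; wc +0.130/-0.230 → slack +1.356/-1.173; half-tol=0.180, Σhalf²=0.370838
  -F: nom -5.940 → Σnom=-58.640; wc +0.120/-0.120 → slack +1.476/-1.293; half-tol=0.120, Σhalf²=0.385238
  +G: nom +20.700 → Σnom=-37.940; wc +0.210/-0.101 → slack +1.686/-1.394; half-tol=0.155, Σhalf²=0.409419
  +H: nom +41.600 → Σnom=3.660; wc +0.090/-0.380 → slack +1.776/-1.774; half-tol=0.235, Σhalf²=0.464644
  -I: nom -13.900 → Σnom=-10.240; wc +0.070/-0.090 → slack +1.846/-1.864; half-tol=0.080, Σhalf²=0.471044
Nominal = -10.240. Worst-case = [-10.240 - 1.864, -10.240 + 1.846] = [-12.104, -8.394]. RSS = √0.471044 = 0.686.

nominal=-10.240 wc=[-12.104,-8.394] rss=0.686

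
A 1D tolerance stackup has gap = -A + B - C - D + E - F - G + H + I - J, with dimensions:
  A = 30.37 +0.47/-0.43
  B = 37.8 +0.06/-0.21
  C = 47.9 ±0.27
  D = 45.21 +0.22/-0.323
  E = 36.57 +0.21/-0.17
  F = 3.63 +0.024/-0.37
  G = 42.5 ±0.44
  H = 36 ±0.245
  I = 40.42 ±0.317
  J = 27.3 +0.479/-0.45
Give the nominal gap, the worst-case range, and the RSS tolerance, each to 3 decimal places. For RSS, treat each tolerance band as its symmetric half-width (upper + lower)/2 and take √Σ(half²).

nominal=-46.120 wc=[-48.965,-43.005] rss=1.006

Stack each dimension's contribution:
  -A: nom -30.370 → Σnom=-30.370; wc +0.430/-0.470 → slack +0.430/-0.470; half-tol=0.450, Σhalf²=0.202500
  +B: nom +37.800 → Σnom=7.430; wc +0.060/-0.210 → slack +0.490/-0.680; half-tol=0.135, Σhalf²=0.220725
  -C: nom -47.900 → Σnom=-40.470; wc +0.270/-0.270 → slack +0.760/-0.950; half-tol=0.270, Σhalf²=0.293625
  -D: nom -45.210 → Σnom=-85.680; wc +0.323/-0.220 → slack +1.083/-1.170; half-tol=0.272, Σhalf²=0.367337
  +E: nom +36.570 → Σnom=-49.110; wc +0.210/-0.170 → slack +1.293/-1.340; half-tol=0.190, Σhalf²=0.403437
  -F: nom -3.630 → Σnom=-52.740; wc +0.370/-0.024 → slack +1.663/-1.364; half-tol=0.197, Σhalf²=0.442246
  -G: nom -42.500 → Σnom=-95.240; wc +0.440/-0.440 → slack +2.103/-1.804; half-tol=0.440, Σhalf²=0.635846
  +H: nom +36.000 → Σnom=-59.240; wc +0.245/-0.245 → slack +2.348/-2.049; half-tol=0.245, Σhalf²=0.695871
  +I: nom +40.420 → Σnom=-18.820; wc +0.317/-0.317 → slack +2.665/-2.366; half-tol=0.317, Σhalf²=0.796360
  -J: nom -27.300 → Σnom=-46.120; wc +0.450/-0.479 → slack +3.115/-2.845; half-tol=0.465, Σhalf²=1.012120
Nominal = -46.120. Worst-case = [-46.120 - 2.845, -46.120 + 3.115] = [-48.965, -43.005]. RSS = √1.012120 = 1.006.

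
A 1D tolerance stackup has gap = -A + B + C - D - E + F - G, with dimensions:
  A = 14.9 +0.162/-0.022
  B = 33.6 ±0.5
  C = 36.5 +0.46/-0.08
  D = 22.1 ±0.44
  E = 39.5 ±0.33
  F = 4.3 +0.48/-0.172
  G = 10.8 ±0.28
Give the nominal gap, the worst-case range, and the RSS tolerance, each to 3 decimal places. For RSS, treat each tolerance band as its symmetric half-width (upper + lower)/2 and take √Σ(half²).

nominal=-12.900 wc=[-14.864,-10.388] rss=0.905

Stack each dimension's contribution:
  -A: nom -14.900 → Σnom=-14.900; wc +0.022/-0.162 → slack +0.022/-0.162; half-tol=0.092, Σhalf²=0.008464
  +B: nom +33.600 → Σnom=18.700; wc +0.500/-0.500 → slack +0.522/-0.662; half-tol=0.500, Σhalf²=0.258464
  +C: nom +36.500 → Σnom=55.200; wc +0.460/-0.080 → slack +0.982/-0.742; half-tol=0.270, Σhalf²=0.331364
  -D: nom -22.100 → Σnom=33.100; wc +0.440/-0.440 → slack +1.422/-1.182; half-tol=0.440, Σhalf²=0.524964
  -E: nom -39.500 → Σnom=-6.400; wc +0.330/-0.330 → slack +1.752/-1.512; half-tol=0.330, Σhalf²=0.633864
  +F: nom +4.300 → Σnom=-2.100; wc +0.480/-0.172 → slack +2.232/-1.684; half-tol=0.326, Σhalf²=0.740140
  -G: nom -10.800 → Σnom=-12.900; wc +0.280/-0.280 → slack +2.512/-1.964; half-tol=0.280, Σhalf²=0.818540
Nominal = -12.900. Worst-case = [-12.900 - 1.964, -12.900 + 2.512] = [-14.864, -10.388]. RSS = √0.818540 = 0.905.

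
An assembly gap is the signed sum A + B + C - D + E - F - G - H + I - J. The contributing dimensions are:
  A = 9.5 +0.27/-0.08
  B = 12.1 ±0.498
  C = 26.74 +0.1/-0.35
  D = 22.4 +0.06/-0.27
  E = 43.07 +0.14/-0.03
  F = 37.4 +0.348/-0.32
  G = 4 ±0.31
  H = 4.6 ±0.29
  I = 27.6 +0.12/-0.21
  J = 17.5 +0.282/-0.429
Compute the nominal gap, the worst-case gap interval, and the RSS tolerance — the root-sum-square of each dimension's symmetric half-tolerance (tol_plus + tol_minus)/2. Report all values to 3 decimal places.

nominal=33.110 wc=[30.652,35.857] rss=0.899

Stack each dimension's contribution:
  +A: nom +9.500 → Σnom=9.500; wc +0.270/-0.080 → slack +0.270/-0.080; half-tol=0.175, Σhalf²=0.030625
  +B: nom +12.100 → Σnom=21.600; wc +0.498/-0.498 → slack +0.768/-0.578; half-tol=0.498, Σhalf²=0.278629
  +C: nom +26.740 → Σnom=48.340; wc +0.100/-0.350 → slack +0.868/-0.928; half-tol=0.225, Σhalf²=0.329254
  -D: nom -22.400 → Σnom=25.940; wc +0.270/-0.060 → slack +1.138/-0.988; half-tol=0.165, Σhalf²=0.356479
  +E: nom +43.070 → Σnom=69.010; wc +0.140/-0.030 → slack +1.278/-1.018; half-tol=0.085, Σhalf²=0.363704
  -F: nom -37.400 → Σnom=31.610; wc +0.320/-0.348 → slack +1.598/-1.366; half-tol=0.334, Σhalf²=0.475260
  -G: nom -4.000 → Σnom=27.610; wc +0.310/-0.310 → slack +1.908/-1.676; half-tol=0.310, Σhalf²=0.571360
  -H: nom -4.600 → Σnom=23.010; wc +0.290/-0.290 → slack +2.198/-1.966; half-tol=0.290, Σhalf²=0.655460
  +I: nom +27.600 → Σnom=50.610; wc +0.120/-0.210 → slack +2.318/-2.176; half-tol=0.165, Σhalf²=0.682685
  -J: nom -17.500 → Σnom=33.110; wc +0.429/-0.282 → slack +2.747/-2.458; half-tol=0.355, Σhalf²=0.809065
Nominal = 33.110. Worst-case = [33.110 - 2.458, 33.110 + 2.747] = [30.652, 35.857]. RSS = √0.809065 = 0.899.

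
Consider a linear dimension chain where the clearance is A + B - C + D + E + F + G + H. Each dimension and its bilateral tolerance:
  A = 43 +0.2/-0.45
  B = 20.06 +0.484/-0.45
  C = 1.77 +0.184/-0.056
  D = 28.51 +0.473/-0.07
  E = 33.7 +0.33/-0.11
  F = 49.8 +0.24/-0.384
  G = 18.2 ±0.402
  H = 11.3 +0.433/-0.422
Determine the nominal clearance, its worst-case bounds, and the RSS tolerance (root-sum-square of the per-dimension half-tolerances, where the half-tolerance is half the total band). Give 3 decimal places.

nominal=202.800 wc=[200.328,205.418] rss=0.950

Stack each dimension's contribution:
  +A: nom +43.000 → Σnom=43.000; wc +0.200/-0.450 → slack +0.200/-0.450; half-tol=0.325, Σhalf²=0.105625
  +B: nom +20.060 → Σnom=63.060; wc +0.484/-0.450 → slack +0.684/-0.900; half-tol=0.467, Σhalf²=0.323714
  -C: nom -1.770 → Σnom=61.290; wc +0.056/-0.184 → slack +0.740/-1.084; half-tol=0.120, Σhalf²=0.338114
  +D: nom +28.510 → Σnom=89.800; wc +0.473/-0.070 → slack +1.213/-1.154; half-tol=0.271, Σhalf²=0.411826
  +E: nom +33.700 → Σnom=123.500; wc +0.330/-0.110 → slack +1.543/-1.264; half-tol=0.220, Σhalf²=0.460226
  +F: nom +49.800 → Σnom=173.300; wc +0.240/-0.384 → slack +1.783/-1.648; half-tol=0.312, Σhalf²=0.557570
  +G: nom +18.200 → Σnom=191.500; wc +0.402/-0.402 → slack +2.185/-2.050; half-tol=0.402, Σhalf²=0.719174
  +H: nom +11.300 → Σnom=202.800; wc +0.433/-0.422 → slack +2.618/-2.472; half-tol=0.427, Σhalf²=0.901930
Nominal = 202.800. Worst-case = [202.800 - 2.472, 202.800 + 2.618] = [200.328, 205.418]. RSS = √0.901930 = 0.950.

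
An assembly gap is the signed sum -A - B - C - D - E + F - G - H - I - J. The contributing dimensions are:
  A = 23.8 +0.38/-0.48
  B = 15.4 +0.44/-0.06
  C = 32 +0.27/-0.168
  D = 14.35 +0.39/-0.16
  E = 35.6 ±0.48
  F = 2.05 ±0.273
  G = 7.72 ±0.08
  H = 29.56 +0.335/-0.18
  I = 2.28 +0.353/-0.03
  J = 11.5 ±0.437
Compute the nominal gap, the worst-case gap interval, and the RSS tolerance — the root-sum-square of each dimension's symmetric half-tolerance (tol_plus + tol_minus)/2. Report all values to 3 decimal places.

nominal=-170.160 wc=[-173.598,-167.812] rss=0.988

Stack each dimension's contribution:
  -A: nom -23.800 → Σnom=-23.800; wc +0.480/-0.380 → slack +0.480/-0.380; half-tol=0.430, Σhalf²=0.184900
  -B: nom -15.400 → Σnom=-39.200; wc +0.060/-0.440 → slack +0.540/-0.820; half-tol=0.250, Σhalf²=0.247400
  -C: nom -32.000 → Σnom=-71.200; wc +0.168/-0.270 → slack +0.708/-1.090; half-tol=0.219, Σhalf²=0.295361
  -D: nom -14.350 → Σnom=-85.550; wc +0.160/-0.390 → slack +0.868/-1.480; half-tol=0.275, Σhalf²=0.370986
  -E: nom -35.600 → Σnom=-121.150; wc +0.480/-0.480 → slack +1.348/-1.960; half-tol=0.480, Σhalf²=0.601386
  +F: nom +2.050 → Σnom=-119.100; wc +0.273/-0.273 → slack +1.621/-2.233; half-tol=0.273, Σhalf²=0.675915
  -G: nom -7.720 → Σnom=-126.820; wc +0.080/-0.080 → slack +1.701/-2.313; half-tol=0.080, Σhalf²=0.682315
  -H: nom -29.560 → Σnom=-156.380; wc +0.180/-0.335 → slack +1.881/-2.648; half-tol=0.258, Σhalf²=0.748621
  -I: nom -2.280 → Σnom=-158.660; wc +0.030/-0.353 → slack +1.911/-3.001; half-tol=0.192, Σhalf²=0.785293
  -J: nom -11.500 → Σnom=-170.160; wc +0.437/-0.437 → slack +2.348/-3.438; half-tol=0.437, Σhalf²=0.976263
Nominal = -170.160. Worst-case = [-170.160 - 3.438, -170.160 + 2.348] = [-173.598, -167.812]. RSS = √0.976263 = 0.988.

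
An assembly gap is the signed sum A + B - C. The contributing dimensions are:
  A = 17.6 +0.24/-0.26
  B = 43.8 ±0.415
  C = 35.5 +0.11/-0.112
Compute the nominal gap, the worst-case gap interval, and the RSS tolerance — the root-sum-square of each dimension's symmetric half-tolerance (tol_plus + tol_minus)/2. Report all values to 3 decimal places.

nominal=25.900 wc=[25.115,26.667] rss=0.497

Stack each dimension's contribution:
  +A: nom +17.600 → Σnom=17.600; wc +0.240/-0.260 → slack +0.240/-0.260; half-tol=0.250, Σhalf²=0.062500
  +B: nom +43.800 → Σnom=61.400; wc +0.415/-0.415 → slack +0.655/-0.675; half-tol=0.415, Σhalf²=0.234725
  -C: nom -35.500 → Σnom=25.900; wc +0.112/-0.110 → slack +0.767/-0.785; half-tol=0.111, Σhalf²=0.247046
Nominal = 25.900. Worst-case = [25.900 - 0.785, 25.900 + 0.767] = [25.115, 26.667]. RSS = √0.247046 = 0.497.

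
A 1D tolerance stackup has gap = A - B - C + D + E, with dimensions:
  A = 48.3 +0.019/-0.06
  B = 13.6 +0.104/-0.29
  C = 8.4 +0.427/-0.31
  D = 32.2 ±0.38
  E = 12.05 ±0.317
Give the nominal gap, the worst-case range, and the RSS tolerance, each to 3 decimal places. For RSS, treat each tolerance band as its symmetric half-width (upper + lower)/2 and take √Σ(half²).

nominal=70.550 wc=[69.262,71.866] rss=0.649

Stack each dimension's contribution:
  +A: nom +48.300 → Σnom=48.300; wc +0.019/-0.060 → slack +0.019/-0.060; half-tol=0.040, Σhalf²=0.001560
  -B: nom -13.600 → Σnom=34.700; wc +0.290/-0.104 → slack +0.309/-0.164; half-tol=0.197, Σhalf²=0.040369
  -C: nom -8.400 → Σnom=26.300; wc +0.310/-0.427 → slack +0.619/-0.591; half-tol=0.368, Σhalf²=0.176161
  +D: nom +32.200 → Σnom=58.500; wc +0.380/-0.380 → slack +0.999/-0.971; half-tol=0.380, Σhalf²=0.320561
  +E: nom +12.050 → Σnom=70.550; wc +0.317/-0.317 → slack +1.316/-1.288; half-tol=0.317, Σhalf²=0.421050
Nominal = 70.550. Worst-case = [70.550 - 1.288, 70.550 + 1.316] = [69.262, 71.866]. RSS = √0.421050 = 0.649.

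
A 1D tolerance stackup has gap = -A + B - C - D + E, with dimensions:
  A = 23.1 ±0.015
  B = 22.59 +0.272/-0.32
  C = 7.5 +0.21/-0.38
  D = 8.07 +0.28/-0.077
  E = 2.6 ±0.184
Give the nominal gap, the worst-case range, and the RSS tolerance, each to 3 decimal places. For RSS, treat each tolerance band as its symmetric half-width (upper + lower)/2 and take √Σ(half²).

nominal=-13.480 wc=[-14.489,-12.552] rss=0.490

Stack each dimension's contribution:
  -A: nom -23.100 → Σnom=-23.100; wc +0.015/-0.015 → slack +0.015/-0.015; half-tol=0.015, Σhalf²=0.000225
  +B: nom +22.590 → Σnom=-0.510; wc +0.272/-0.320 → slack +0.287/-0.335; half-tol=0.296, Σhalf²=0.087841
  -C: nom -7.500 → Σnom=-8.010; wc +0.380/-0.210 → slack +0.667/-0.545; half-tol=0.295, Σhalf²=0.174866
  -D: nom -8.070 → Σnom=-16.080; wc +0.077/-0.280 → slack +0.744/-0.825; half-tol=0.179, Σhalf²=0.206728
  +E: nom +2.600 → Σnom=-13.480; wc +0.184/-0.184 → slack +0.928/-1.009; half-tol=0.184, Σhalf²=0.240584
Nominal = -13.480. Worst-case = [-13.480 - 1.009, -13.480 + 0.928] = [-14.489, -12.552]. RSS = √0.240584 = 0.490.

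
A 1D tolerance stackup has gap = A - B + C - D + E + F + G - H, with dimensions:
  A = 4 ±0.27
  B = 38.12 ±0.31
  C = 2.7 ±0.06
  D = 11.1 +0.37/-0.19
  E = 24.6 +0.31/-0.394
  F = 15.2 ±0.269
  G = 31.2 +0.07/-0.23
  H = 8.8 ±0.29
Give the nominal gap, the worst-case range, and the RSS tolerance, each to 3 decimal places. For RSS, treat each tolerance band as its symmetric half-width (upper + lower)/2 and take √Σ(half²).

nominal=19.680 wc=[17.487,21.449] rss=0.744

Stack each dimension's contribution:
  +A: nom +4.000 → Σnom=4.000; wc +0.270/-0.270 → slack +0.270/-0.270; half-tol=0.270, Σhalf²=0.072900
  -B: nom -38.120 → Σnom=-34.120; wc +0.310/-0.310 → slack +0.580/-0.580; half-tol=0.310, Σhalf²=0.169000
  +C: nom +2.700 → Σnom=-31.420; wc +0.060/-0.060 → slack +0.640/-0.640; half-tol=0.060, Σhalf²=0.172600
  -D: nom -11.100 → Σnom=-42.520; wc +0.190/-0.370 → slack +0.830/-1.010; half-tol=0.280, Σhalf²=0.251000
  +E: nom +24.600 → Σnom=-17.920; wc +0.310/-0.394 → slack +1.140/-1.404; half-tol=0.352, Σhalf²=0.374904
  +F: nom +15.200 → Σnom=-2.720; wc +0.269/-0.269 → slack +1.409/-1.673; half-tol=0.269, Σhalf²=0.447265
  +G: nom +31.200 → Σnom=28.480; wc +0.070/-0.230 → slack +1.479/-1.903; half-tol=0.150, Σhalf²=0.469765
  -H: nom -8.800 → Σnom=19.680; wc +0.290/-0.290 → slack +1.769/-2.193; half-tol=0.290, Σhalf²=0.553865
Nominal = 19.680. Worst-case = [19.680 - 2.193, 19.680 + 1.769] = [17.487, 21.449]. RSS = √0.553865 = 0.744.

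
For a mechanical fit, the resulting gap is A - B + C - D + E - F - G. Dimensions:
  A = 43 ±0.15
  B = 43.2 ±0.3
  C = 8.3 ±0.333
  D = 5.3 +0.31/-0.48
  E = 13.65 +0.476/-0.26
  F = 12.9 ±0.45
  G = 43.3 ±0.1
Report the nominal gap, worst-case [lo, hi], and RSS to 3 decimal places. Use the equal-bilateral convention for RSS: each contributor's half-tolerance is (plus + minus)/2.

nominal=-39.750 wc=[-41.653,-37.461] rss=0.853

Stack each dimension's contribution:
  +A: nom +43.000 → Σnom=43.000; wc +0.150/-0.150 → slack +0.150/-0.150; half-tol=0.150, Σhalf²=0.022500
  -B: nom -43.200 → Σnom=-0.200; wc +0.300/-0.300 → slack +0.450/-0.450; half-tol=0.300, Σhalf²=0.112500
  +C: nom +8.300 → Σnom=8.100; wc +0.333/-0.333 → slack +0.783/-0.783; half-tol=0.333, Σhalf²=0.223389
  -D: nom -5.300 → Σnom=2.800; wc +0.480/-0.310 → slack +1.263/-1.093; half-tol=0.395, Σhalf²=0.379414
  +E: nom +13.650 → Σnom=16.450; wc +0.476/-0.260 → slack +1.739/-1.353; half-tol=0.368, Σhalf²=0.514838
  -F: nom -12.900 → Σnom=3.550; wc +0.450/-0.450 → slack +2.189/-1.803; half-tol=0.450, Σhalf²=0.717338
  -G: nom -43.300 → Σnom=-39.750; wc +0.100/-0.100 → slack +2.289/-1.903; half-tol=0.100, Σhalf²=0.727338
Nominal = -39.750. Worst-case = [-39.750 - 1.903, -39.750 + 2.289] = [-41.653, -37.461]. RSS = √0.727338 = 0.853.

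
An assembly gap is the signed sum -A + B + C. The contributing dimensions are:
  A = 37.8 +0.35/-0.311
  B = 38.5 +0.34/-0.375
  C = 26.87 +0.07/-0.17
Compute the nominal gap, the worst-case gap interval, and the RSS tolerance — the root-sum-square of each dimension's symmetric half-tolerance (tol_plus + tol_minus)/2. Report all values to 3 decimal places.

nominal=27.570 wc=[26.675,28.291] rss=0.501

Stack each dimension's contribution:
  -A: nom -37.800 → Σnom=-37.800; wc +0.311/-0.350 → slack +0.311/-0.350; half-tol=0.331, Σhalf²=0.109230
  +B: nom +38.500 → Σnom=0.700; wc +0.340/-0.375 → slack +0.651/-0.725; half-tol=0.358, Σhalf²=0.237037
  +C: nom +26.870 → Σnom=27.570; wc +0.070/-0.170 → slack +0.721/-0.895; half-tol=0.120, Σhalf²=0.251437
Nominal = 27.570. Worst-case = [27.570 - 0.895, 27.570 + 0.721] = [26.675, 28.291]. RSS = √0.251437 = 0.501.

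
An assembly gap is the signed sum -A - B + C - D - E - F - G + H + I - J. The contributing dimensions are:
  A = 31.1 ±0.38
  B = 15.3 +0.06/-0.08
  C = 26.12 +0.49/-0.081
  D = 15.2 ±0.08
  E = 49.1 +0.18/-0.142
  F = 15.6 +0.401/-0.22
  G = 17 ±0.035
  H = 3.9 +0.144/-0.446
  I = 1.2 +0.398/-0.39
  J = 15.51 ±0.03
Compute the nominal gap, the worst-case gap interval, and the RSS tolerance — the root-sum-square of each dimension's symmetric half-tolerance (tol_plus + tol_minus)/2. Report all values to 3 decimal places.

Stack each dimension's contribution:
  -A: nom -31.100 → Σnom=-31.100; wc +0.380/-0.380 → slack +0.380/-0.380; half-tol=0.380, Σhalf²=0.144400
  -B: nom -15.300 → Σnom=-46.400; wc +0.080/-0.060 → slack +0.460/-0.440; half-tol=0.070, Σhalf²=0.149300
  +C: nom +26.120 → Σnom=-20.280; wc +0.490/-0.081 → slack +0.950/-0.521; half-tol=0.285, Σhalf²=0.230810
  -D: nom -15.200 → Σnom=-35.480; wc +0.080/-0.080 → slack +1.030/-0.601; half-tol=0.080, Σhalf²=0.237210
  -E: nom -49.100 → Σnom=-84.580; wc +0.142/-0.180 → slack +1.172/-0.781; half-tol=0.161, Σhalf²=0.263131
  -F: nom -15.600 → Σnom=-100.180; wc +0.220/-0.401 → slack +1.392/-1.182; half-tol=0.310, Σhalf²=0.359541
  -G: nom -17.000 → Σnom=-117.180; wc +0.035/-0.035 → slack +1.427/-1.217; half-tol=0.035, Σhalf²=0.360766
  +H: nom +3.900 → Σnom=-113.280; wc +0.144/-0.446 → slack +1.571/-1.663; half-tol=0.295, Σhalf²=0.447791
  +I: nom +1.200 → Σnom=-112.080; wc +0.398/-0.390 → slack +1.969/-2.053; half-tol=0.394, Σhalf²=0.603027
  -J: nom -15.510 → Σnom=-127.590; wc +0.030/-0.030 → slack +1.999/-2.083; half-tol=0.030, Σhalf²=0.603927
Nominal = -127.590. Worst-case = [-127.590 - 2.083, -127.590 + 1.999] = [-129.673, -125.591]. RSS = √0.603927 = 0.777.

nominal=-127.590 wc=[-129.673,-125.591] rss=0.777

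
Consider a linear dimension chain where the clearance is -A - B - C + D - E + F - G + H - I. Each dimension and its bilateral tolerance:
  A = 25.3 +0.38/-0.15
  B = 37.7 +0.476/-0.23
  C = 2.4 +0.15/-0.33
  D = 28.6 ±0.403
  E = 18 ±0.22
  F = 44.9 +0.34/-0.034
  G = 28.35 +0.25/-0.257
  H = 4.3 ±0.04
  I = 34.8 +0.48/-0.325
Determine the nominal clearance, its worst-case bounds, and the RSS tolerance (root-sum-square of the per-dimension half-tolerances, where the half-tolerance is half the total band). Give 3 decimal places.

Stack each dimension's contribution:
  -A: nom -25.300 → Σnom=-25.300; wc +0.150/-0.380 → slack +0.150/-0.380; half-tol=0.265, Σhalf²=0.070225
  -B: nom -37.700 → Σnom=-63.000; wc +0.230/-0.476 → slack +0.380/-0.856; half-tol=0.353, Σhalf²=0.194834
  -C: nom -2.400 → Σnom=-65.400; wc +0.330/-0.150 → slack +0.710/-1.006; half-tol=0.240, Σhalf²=0.252434
  +D: nom +28.600 → Σnom=-36.800; wc +0.403/-0.403 → slack +1.113/-1.409; half-tol=0.403, Σhalf²=0.414843
  -E: nom -18.000 → Σnom=-54.800; wc +0.220/-0.220 → slack +1.333/-1.629; half-tol=0.220, Σhalf²=0.463243
  +F: nom +44.900 → Σnom=-9.900; wc +0.340/-0.034 → slack +1.673/-1.663; half-tol=0.187, Σhalf²=0.498212
  -G: nom -28.350 → Σnom=-38.250; wc +0.257/-0.250 → slack +1.930/-1.913; half-tol=0.254, Σhalf²=0.562474
  +H: nom +4.300 → Σnom=-33.950; wc +0.040/-0.040 → slack +1.970/-1.953; half-tol=0.040, Σhalf²=0.564074
  -I: nom -34.800 → Σnom=-68.750; wc +0.325/-0.480 → slack +2.295/-2.433; half-tol=0.402, Σhalf²=0.726080
Nominal = -68.750. Worst-case = [-68.750 - 2.433, -68.750 + 2.295] = [-71.183, -66.455]. RSS = √0.726080 = 0.852.

nominal=-68.750 wc=[-71.183,-66.455] rss=0.852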